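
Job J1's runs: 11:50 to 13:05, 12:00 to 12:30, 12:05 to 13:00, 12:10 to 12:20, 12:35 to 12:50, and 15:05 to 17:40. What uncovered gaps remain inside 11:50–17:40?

13:05-15:05

Covered (merged): 11:50-13:05, 15:05-17:40.
Uncovered inside 11:50-17:40: 13:05-15:05.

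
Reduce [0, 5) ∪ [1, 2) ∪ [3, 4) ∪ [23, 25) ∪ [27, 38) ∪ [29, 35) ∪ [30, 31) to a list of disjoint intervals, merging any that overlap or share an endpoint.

[0, 5) ∪ [23, 25) ∪ [27, 38)

[1, 2) overlaps/touches [0, 5) → extend to [0, 5).
[3, 4) overlaps/touches [0, 5) → extend to [0, 5).
[23, 25) is disjoint → start new block.
[27, 38) is disjoint → start new block.
[29, 35) overlaps/touches [27, 38) → extend to [27, 38).
[30, 31) overlaps/touches [27, 38) → extend to [27, 38).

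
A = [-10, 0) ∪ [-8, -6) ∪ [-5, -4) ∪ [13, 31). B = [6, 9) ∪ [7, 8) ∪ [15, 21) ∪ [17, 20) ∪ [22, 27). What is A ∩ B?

A, merged: [-10, 0), [13, 31).
B, merged: [6, 9), [15, 21), [22, 27).
[-10, 0) falls entirely outside B.
[13, 31) overlaps B on [15, 21), [22, 27).

[15, 21) ∪ [22, 27)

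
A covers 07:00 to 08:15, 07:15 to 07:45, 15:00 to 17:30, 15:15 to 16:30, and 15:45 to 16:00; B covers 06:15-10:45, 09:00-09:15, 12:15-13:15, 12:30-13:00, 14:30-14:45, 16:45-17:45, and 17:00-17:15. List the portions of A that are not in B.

A, merged: 07:00-08:15, 15:00-17:30.
B, merged: 06:15-10:45, 12:15-13:15, 14:30-14:45, 16:45-17:45.
07:00-08:15 lies entirely inside B → drops out.
15:00-17:30 with B removed leaves 15:00-16:45.

15:00-16:45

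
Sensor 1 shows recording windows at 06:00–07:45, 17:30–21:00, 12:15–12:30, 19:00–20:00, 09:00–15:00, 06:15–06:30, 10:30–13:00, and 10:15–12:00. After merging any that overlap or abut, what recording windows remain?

Sort by start: 06:00–07:45, 06:15–06:30, 09:00–15:00, 10:15–12:00, 10:30–13:00, 12:15–12:30, 17:30–21:00, 19:00–20:00.
06:15–06:30 overlaps/touches 06:00–07:45 → extend to 06:00–07:45.
09:00–15:00 is disjoint → start new block.
10:15–12:00 overlaps/touches 09:00–15:00 → extend to 09:00–15:00.
10:30–13:00 overlaps/touches 09:00–15:00 → extend to 09:00–15:00.
12:15–12:30 overlaps/touches 09:00–15:00 → extend to 09:00–15:00.
17:30–21:00 is disjoint → start new block.
19:00–20:00 overlaps/touches 17:30–21:00 → extend to 17:30–21:00.

06:00–07:45, 09:00–15:00, 17:30–21:00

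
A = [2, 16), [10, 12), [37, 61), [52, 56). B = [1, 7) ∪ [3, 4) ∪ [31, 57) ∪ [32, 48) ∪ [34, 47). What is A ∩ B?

Merge the first list: [2, 16), [37, 61).
Merge the second list: [1, 7), [31, 57).
[2, 16) meets the second set on [2, 7).
[37, 61) meets the second set on [37, 57).

[2, 7) ∪ [37, 57)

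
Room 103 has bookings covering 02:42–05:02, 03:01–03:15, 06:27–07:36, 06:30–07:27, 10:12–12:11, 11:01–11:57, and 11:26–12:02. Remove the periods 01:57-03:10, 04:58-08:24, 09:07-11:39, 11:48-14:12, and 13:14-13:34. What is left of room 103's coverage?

03:10-04:58, 11:39-11:48

Merge the first list: 02:42-05:02, 06:27-07:36, 10:12-12:11.
Merge the second list: 01:57-03:10, 04:58-08:24, 09:07-11:39, 11:48-14:12.
02:42-05:02 \ B = 03:10-04:58.
06:27-07:36: entirely removed.
10:12-12:11 \ B = 11:39-11:48.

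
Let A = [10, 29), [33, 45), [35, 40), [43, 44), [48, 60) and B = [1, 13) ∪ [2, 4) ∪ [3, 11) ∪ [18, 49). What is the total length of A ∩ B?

27

First set merges to [10, 29), [33, 45), [48, 60).
Second set merges to [1, 13), [18, 49).
A ∩ B = [10, 13), [18, 29), [33, 45), [48, 49).
Total: 3 + 11 + 12 + 1 = 27.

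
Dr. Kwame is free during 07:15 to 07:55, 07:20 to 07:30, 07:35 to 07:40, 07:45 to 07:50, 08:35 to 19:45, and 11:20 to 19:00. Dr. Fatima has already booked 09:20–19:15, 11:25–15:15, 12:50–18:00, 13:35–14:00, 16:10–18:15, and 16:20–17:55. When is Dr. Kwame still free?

First set merges to 07:15–07:55, 08:35–19:45.
Second set merges to 09:20–19:15.
07:15–07:55 is untouched.
08:35–19:45 with B removed leaves 08:35–09:20, 19:15–19:45.

07:15–07:55, 08:35–09:20, 19:15–19:45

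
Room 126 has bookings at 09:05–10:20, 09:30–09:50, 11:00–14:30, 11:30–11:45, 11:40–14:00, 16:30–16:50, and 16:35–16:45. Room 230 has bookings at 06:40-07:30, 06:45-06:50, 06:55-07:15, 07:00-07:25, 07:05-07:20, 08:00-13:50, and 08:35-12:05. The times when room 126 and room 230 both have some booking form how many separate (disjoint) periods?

First set merges to 09:05–10:20, 11:00–14:30, 16:30–16:50.
Second set merges to 06:40–07:30, 08:00–13:50.
A ∩ B = 09:05–10:20, 11:00–13:50.
That is 2 disjoint pieces.

2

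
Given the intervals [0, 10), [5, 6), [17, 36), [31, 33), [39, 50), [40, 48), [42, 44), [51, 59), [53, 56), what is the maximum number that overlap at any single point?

3

Sweep endpoints in order; track running count of active intervals.
Peak of 3 reached at 42.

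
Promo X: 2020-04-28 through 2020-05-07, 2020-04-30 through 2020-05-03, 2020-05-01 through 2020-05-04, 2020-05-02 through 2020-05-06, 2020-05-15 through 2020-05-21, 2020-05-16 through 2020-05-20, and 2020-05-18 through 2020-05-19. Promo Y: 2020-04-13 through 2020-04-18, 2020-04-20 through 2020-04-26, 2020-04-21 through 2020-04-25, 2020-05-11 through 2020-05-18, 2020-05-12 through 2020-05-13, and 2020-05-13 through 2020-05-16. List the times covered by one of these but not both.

Merge the first list: 2020-04-28 through 2020-05-07, 2020-05-15 through 2020-05-21.
Merge the second list: 2020-04-13 through 2020-04-18, 2020-04-20 through 2020-04-26, 2020-05-11 through 2020-05-18.
A but not B: 2020-04-28 through 2020-05-07, 2020-05-19 through 2020-05-21.
B but not A: 2020-04-13 through 2020-04-18, 2020-04-20 through 2020-04-26, 2020-05-11 through 2020-05-14.
Combining gives A △ B.

2020-04-13 through 2020-04-18, 2020-04-20 through 2020-04-26, 2020-04-28 through 2020-05-07, 2020-05-11 through 2020-05-14, 2020-05-19 through 2020-05-21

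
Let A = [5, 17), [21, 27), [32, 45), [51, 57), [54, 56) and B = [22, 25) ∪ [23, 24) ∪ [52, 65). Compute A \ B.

First set merges to [5, 17), [21, 27), [32, 45), [51, 57).
Second set merges to [22, 25), [52, 65).
[5, 17) is untouched.
[21, 27) with B removed leaves [21, 22), [25, 27).
[32, 45) is untouched.
[51, 57) with B removed leaves [51, 52).

[5, 17) ∪ [21, 22) ∪ [25, 27) ∪ [32, 45) ∪ [51, 52)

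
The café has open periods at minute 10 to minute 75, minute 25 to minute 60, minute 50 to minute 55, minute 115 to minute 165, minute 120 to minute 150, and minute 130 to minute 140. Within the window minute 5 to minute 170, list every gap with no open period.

minute 5 to minute 10, minute 75 to minute 115, minute 165 to minute 170

Covered (merged): minute 10 to minute 75, minute 115 to minute 165.
Gaps within minute 5 to minute 170: minute 5 to minute 10, minute 75 to minute 115, minute 165 to minute 170.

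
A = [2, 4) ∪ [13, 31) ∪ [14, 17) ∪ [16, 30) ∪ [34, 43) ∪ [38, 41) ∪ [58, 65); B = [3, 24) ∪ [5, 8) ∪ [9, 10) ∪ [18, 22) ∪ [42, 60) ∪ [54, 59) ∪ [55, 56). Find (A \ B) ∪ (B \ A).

A, merged: [2, 4), [13, 31), [34, 43), [58, 65).
B, merged: [3, 24), [42, 60).
A \ B = [2, 3), [24, 31), [34, 42), [60, 65).
B \ A = [4, 13), [43, 58).
Union of the two gives the symmetric difference.

[2, 3) ∪ [4, 13) ∪ [24, 31) ∪ [34, 42) ∪ [43, 58) ∪ [60, 65)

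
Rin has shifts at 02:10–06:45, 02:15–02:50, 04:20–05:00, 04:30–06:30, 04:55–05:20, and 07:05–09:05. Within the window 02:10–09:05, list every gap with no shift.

Covered (merged): 02:10–06:45, 07:05–09:05.
Uncovered inside 02:10–09:05: 06:45–07:05.

06:45–07:05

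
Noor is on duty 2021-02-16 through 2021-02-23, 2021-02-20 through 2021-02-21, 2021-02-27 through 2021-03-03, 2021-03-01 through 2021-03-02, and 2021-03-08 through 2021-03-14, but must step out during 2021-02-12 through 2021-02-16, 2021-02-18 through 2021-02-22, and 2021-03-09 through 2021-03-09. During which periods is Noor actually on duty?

Merge the first list: 2021-02-16 through 2021-02-23, 2021-02-27 through 2021-03-03, 2021-03-08 through 2021-03-14.
2021-02-16 through 2021-02-23 minus B → 2021-02-17 through 2021-02-17, 2021-02-23 through 2021-02-23.
2021-02-27 through 2021-03-03: no B overlap → unchanged.
2021-03-08 through 2021-03-14 minus B → 2021-03-08 through 2021-03-08, 2021-03-10 through 2021-03-14.

2021-02-17 through 2021-02-17, 2021-02-23 through 2021-02-23, 2021-02-27 through 2021-03-03, 2021-03-08 through 2021-03-08, 2021-03-10 through 2021-03-14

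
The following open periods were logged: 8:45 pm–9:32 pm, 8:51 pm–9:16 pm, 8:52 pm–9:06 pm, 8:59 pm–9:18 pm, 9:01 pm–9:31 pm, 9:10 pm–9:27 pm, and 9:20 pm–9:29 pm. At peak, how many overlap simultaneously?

5

Sweep endpoints in order; track running count of active intervals.
Peak of 5 reached at 9:01 pm.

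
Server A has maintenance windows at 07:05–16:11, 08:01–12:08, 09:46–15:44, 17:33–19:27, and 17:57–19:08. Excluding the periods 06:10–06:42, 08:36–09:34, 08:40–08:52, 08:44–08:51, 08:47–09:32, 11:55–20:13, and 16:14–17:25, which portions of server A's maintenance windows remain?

07:05–08:36, 09:34–11:55

Merge the first list: 07:05–16:11, 17:33–19:27.
Merge the second list: 06:10–06:42, 08:36–09:34, 11:55–20:13.
07:05–16:11 with B removed leaves 07:05–08:36, 09:34–11:55.
17:33–19:27 lies entirely inside B → drops out.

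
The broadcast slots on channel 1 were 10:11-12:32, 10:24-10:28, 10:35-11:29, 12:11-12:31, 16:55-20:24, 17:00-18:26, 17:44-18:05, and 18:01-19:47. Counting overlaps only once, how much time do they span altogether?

5 h 50 min

Merged: 10:11–12:32, 16:55–20:24.
Lengths: 2 h 21 min + 3 h 29 min = 5 h 50 min.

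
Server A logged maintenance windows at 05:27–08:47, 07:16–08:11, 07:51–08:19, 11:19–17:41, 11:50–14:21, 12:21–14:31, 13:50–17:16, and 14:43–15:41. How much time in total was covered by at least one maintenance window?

Merged: 05:27–08:47, 11:19–17:41.
Lengths: 3 h 20 min + 6 h 22 min = 9 h 42 min.

9 h 42 min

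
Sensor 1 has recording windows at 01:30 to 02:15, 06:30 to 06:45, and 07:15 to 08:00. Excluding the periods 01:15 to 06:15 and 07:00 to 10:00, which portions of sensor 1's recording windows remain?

01:30-02:15: fully covered by B → removed.
06:30-06:45: no B overlap → unchanged.
07:15-08:00: fully covered by B → removed.

06:30-06:45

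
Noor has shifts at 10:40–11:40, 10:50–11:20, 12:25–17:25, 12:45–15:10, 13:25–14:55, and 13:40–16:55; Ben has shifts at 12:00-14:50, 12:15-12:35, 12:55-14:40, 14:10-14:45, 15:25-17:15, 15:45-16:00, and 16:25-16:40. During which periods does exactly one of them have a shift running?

10:40–11:40, 12:00–12:25, 14:50–15:25, 17:15–17:25

Merge the first list: 10:40–11:40, 12:25–17:25.
Merge the second list: 12:00–14:50, 15:25–17:15.
A but not B: 10:40–11:40, 14:50–15:25, 17:15–17:25.
B but not A: 12:00–12:25.
Combining gives A △ B.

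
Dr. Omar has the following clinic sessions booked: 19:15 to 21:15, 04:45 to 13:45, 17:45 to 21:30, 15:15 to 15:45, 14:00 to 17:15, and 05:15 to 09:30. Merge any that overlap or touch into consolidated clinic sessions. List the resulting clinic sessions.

Sort by start: 04:45–13:45, 05:15–09:30, 14:00–17:15, 15:15–15:45, 17:45–21:30, 19:15–21:15.
05:15–09:30 overlaps/touches 04:45–13:45 → extend to 04:45–13:45.
14:00–17:15 is disjoint → start new block.
15:15–15:45 overlaps/touches 14:00–17:15 → extend to 14:00–17:15.
17:45–21:30 is disjoint → start new block.
19:15–21:15 overlaps/touches 17:45–21:30 → extend to 17:45–21:30.

04:45–13:45, 14:00–17:15, 17:45–21:30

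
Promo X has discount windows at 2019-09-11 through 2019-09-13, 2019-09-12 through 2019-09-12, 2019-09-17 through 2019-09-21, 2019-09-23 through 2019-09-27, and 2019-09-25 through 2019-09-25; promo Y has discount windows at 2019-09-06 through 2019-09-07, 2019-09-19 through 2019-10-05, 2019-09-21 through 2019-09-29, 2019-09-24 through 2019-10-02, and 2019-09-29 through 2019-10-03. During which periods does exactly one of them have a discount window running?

2019-09-06 through 2019-09-07, 2019-09-11 through 2019-09-13, 2019-09-17 through 2019-09-18, 2019-09-22 through 2019-09-22, 2019-09-28 through 2019-10-05

Merge the first list: 2019-09-11 through 2019-09-13, 2019-09-17 through 2019-09-21, 2019-09-23 through 2019-09-27.
Merge the second list: 2019-09-06 through 2019-09-07, 2019-09-19 through 2019-10-05.
Only in the first: 2019-09-11 through 2019-09-13, 2019-09-17 through 2019-09-18.
Only in the second: 2019-09-06 through 2019-09-07, 2019-09-22 through 2019-09-22, 2019-09-28 through 2019-10-05.
Together these are the periods covered by exactly one.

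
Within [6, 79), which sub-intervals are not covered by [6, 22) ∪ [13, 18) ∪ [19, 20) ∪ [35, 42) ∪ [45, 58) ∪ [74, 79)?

[22, 35) ∪ [42, 45) ∪ [58, 74)

The merged coverage is [6, 22), [35, 42), [45, 58), [74, 79).
Complement within [6, 79): [22, 35), [42, 45), [58, 74).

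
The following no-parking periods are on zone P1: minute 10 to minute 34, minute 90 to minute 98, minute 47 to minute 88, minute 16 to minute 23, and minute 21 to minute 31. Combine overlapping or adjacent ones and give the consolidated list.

minute 10 to minute 34, minute 47 to minute 88, minute 90 to minute 98

Sort by start: minute 10 to minute 34, minute 16 to minute 23, minute 21 to minute 31, minute 47 to minute 88, minute 90 to minute 98.
minute 16 to minute 23 overlaps/touches minute 10 to minute 34 → extend to minute 10 to minute 34.
minute 21 to minute 31 overlaps/touches minute 10 to minute 34 → extend to minute 10 to minute 34.
minute 47 to minute 88 is disjoint → start new block.
minute 90 to minute 98 is disjoint → start new block.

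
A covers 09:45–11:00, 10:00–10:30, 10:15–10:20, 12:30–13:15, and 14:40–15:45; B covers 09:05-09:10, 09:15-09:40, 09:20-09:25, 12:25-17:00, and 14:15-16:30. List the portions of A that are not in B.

09:45-11:00

Merge the first list: 09:45-11:00, 12:30-13:15, 14:40-15:45.
Merge the second list: 09:05-09:10, 09:15-09:40, 12:25-17:00.
09:45-11:00 is untouched.
12:30-13:15 lies entirely inside B → drops out.
14:40-15:45 lies entirely inside B → drops out.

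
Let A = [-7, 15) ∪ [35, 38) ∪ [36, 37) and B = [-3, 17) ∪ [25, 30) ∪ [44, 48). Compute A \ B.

A, merged: [-7, 15), [35, 38).
[-7, 15) \ B = [-7, -3).
[35, 38): nothing removed.

[-7, -3) ∪ [35, 38)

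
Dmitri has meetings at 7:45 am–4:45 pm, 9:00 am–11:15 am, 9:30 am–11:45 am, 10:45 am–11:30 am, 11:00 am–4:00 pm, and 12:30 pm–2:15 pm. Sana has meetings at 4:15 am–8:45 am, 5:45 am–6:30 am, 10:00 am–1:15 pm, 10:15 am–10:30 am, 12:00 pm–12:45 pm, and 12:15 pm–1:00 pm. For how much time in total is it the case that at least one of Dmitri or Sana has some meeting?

A, merged: 7:45 am–4:45 pm.
B, merged: 4:15 am–8:45 am, 10:00 am–1:15 pm.
A ∪ B = 4:15 am–4:45 pm.
Total: 12 h 30 min.

12 h 30 min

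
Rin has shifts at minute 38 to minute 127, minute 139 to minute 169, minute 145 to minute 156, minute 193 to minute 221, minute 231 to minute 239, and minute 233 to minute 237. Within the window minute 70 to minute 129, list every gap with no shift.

minute 127 to minute 129

Covered (merged): minute 38 to minute 127, minute 139 to minute 169, minute 193 to minute 221, minute 231 to minute 239.
Gaps within minute 70 to minute 129: minute 127 to minute 129.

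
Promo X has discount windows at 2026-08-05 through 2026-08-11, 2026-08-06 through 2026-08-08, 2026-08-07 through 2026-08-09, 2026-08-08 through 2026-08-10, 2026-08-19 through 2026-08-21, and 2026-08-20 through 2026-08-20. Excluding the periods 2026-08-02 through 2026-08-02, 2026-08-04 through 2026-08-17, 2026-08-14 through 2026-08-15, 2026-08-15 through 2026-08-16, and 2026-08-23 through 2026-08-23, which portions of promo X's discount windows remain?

Merge the first list: 2026-08-05 through 2026-08-11, 2026-08-19 through 2026-08-21.
Merge the second list: 2026-08-02 through 2026-08-02, 2026-08-04 through 2026-08-17, 2026-08-23 through 2026-08-23.
2026-08-05 through 2026-08-11: entirely removed.
2026-08-19 through 2026-08-21: nothing removed.

2026-08-19 through 2026-08-21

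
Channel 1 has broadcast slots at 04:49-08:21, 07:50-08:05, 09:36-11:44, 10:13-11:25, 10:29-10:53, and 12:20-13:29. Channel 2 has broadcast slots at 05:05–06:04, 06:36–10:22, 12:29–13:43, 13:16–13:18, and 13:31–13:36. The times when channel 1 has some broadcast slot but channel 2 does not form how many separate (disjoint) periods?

4

Merge the first list: 04:49–08:21, 09:36–11:44, 12:20–13:29.
Merge the second list: 05:05–06:04, 06:36–10:22, 12:29–13:43.
A \ B = 04:49–05:05, 06:04–06:36, 10:22–11:44, 12:20–12:29.
That is 4 disjoint pieces.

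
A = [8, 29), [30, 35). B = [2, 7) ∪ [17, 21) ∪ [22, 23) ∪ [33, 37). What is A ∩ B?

[8, 29) meets the second set on [17, 21), [22, 23).
[30, 35) meets the second set on [33, 35).

[17, 21) ∪ [22, 23) ∪ [33, 35)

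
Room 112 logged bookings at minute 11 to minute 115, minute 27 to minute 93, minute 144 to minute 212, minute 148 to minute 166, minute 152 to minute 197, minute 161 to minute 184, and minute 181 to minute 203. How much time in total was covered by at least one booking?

172 minutes

Merged: minute 11 to minute 115, minute 144 to minute 212.
Lengths: 104 minutes + 68 minutes = 172 minutes.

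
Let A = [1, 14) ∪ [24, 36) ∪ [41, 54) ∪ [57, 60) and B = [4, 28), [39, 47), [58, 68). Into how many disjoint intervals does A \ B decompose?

4

A \ B = [1, 4), [28, 36), [47, 54), [57, 58).
That is 4 disjoint pieces.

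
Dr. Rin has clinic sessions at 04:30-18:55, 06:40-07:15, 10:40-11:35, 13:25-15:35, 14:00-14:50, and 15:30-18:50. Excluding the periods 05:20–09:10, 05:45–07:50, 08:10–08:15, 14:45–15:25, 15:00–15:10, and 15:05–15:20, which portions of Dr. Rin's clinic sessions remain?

First set merges to 04:30-18:55.
Second set merges to 05:20-09:10, 14:45-15:25.
04:30-18:55 minus B → 04:30-05:20, 09:10-14:45, 15:25-18:55.

04:30-05:20, 09:10-14:45, 15:25-18:55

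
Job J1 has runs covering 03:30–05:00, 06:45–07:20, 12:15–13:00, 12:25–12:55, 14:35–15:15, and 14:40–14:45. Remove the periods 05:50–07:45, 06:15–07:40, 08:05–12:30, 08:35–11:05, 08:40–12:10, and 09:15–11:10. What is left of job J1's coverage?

Merge the first list: 03:30-05:00, 06:45-07:20, 12:15-13:00, 14:35-15:15.
Merge the second list: 05:50-07:45, 08:05-12:30.
03:30-05:00 is untouched.
06:45-07:20 lies entirely inside B → drops out.
12:15-13:00 with B removed leaves 12:30-13:00.
14:35-15:15 is untouched.

03:30-05:00, 12:30-13:00, 14:35-15:15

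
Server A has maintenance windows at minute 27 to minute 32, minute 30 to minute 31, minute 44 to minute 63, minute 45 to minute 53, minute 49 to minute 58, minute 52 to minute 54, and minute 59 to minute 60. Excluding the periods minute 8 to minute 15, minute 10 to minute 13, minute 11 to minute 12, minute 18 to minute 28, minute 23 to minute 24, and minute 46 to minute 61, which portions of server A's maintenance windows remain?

Merge the first list: minute 27 to minute 32, minute 44 to minute 63.
Merge the second list: minute 8 to minute 15, minute 18 to minute 28, minute 46 to minute 61.
minute 27 to minute 32 with B removed leaves minute 28 to minute 32.
minute 44 to minute 63 with B removed leaves minute 44 to minute 46, minute 61 to minute 63.

minute 28 to minute 32, minute 44 to minute 46, minute 61 to minute 63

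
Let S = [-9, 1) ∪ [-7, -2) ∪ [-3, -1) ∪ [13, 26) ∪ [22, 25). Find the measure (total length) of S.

Merged: [-9, 1), [13, 26).
Lengths: 10 + 13 = 23.

23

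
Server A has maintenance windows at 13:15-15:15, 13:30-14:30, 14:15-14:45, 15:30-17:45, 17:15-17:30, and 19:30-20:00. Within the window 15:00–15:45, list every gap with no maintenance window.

15:15-15:30

The merged coverage is 13:15-15:15, 15:30-17:45, 19:30-20:00.
Uncovered inside 15:00-15:45: 15:15-15:30.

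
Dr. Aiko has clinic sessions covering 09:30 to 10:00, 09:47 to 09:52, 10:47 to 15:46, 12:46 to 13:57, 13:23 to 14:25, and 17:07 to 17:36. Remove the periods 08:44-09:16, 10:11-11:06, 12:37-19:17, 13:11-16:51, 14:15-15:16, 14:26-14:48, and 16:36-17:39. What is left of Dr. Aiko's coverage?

09:30–10:00, 11:06–12:37

First set merges to 09:30–10:00, 10:47–15:46, 17:07–17:36.
Second set merges to 08:44–09:16, 10:11–11:06, 12:37–19:17.
09:30–10:00: no B overlap → unchanged.
10:47–15:46 minus B → 11:06–12:37.
17:07–17:36: fully covered by B → removed.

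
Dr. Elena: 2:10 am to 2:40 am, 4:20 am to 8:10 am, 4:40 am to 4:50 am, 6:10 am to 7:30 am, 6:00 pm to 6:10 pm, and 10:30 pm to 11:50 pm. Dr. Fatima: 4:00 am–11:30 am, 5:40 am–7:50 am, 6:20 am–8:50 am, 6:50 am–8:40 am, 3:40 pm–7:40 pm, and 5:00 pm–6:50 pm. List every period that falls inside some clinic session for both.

4:20 am–8:10 am, 6:00 pm–6:10 pm

First set merges to 2:10 am–2:40 am, 4:20 am–8:10 am, 6:00 pm–6:10 pm, 10:30 pm–11:50 pm.
Second set merges to 4:00 am–11:30 am, 3:40 pm–7:40 pm.
2:10 am–2:40 am: no overlap with the second set.
4:20 am–8:10 am meets the second set on 4:20 am–8:10 am.
6:00 pm–6:10 pm meets the second set on 6:00 pm–6:10 pm.
10:30 pm–11:50 pm: no overlap with the second set.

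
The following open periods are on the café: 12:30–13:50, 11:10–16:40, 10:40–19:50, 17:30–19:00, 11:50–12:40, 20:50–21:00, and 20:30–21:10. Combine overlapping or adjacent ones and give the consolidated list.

10:40–19:50, 20:30–21:10

Sort by start: 10:40–19:50, 11:10–16:40, 11:50–12:40, 12:30–13:50, 17:30–19:00, 20:30–21:10, 20:50–21:00.
11:10–16:40 overlaps/touches 10:40–19:50 → extend to 10:40–19:50.
11:50–12:40 overlaps/touches 10:40–19:50 → extend to 10:40–19:50.
12:30–13:50 overlaps/touches 10:40–19:50 → extend to 10:40–19:50.
17:30–19:00 overlaps/touches 10:40–19:50 → extend to 10:40–19:50.
20:30–21:10 is disjoint → start new block.
20:50–21:00 overlaps/touches 20:30–21:10 → extend to 20:30–21:10.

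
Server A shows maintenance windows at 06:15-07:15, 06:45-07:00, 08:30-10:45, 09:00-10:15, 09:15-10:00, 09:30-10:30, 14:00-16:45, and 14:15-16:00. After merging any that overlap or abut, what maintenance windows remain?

06:15–07:15, 08:30–10:45, 14:00–16:45

06:45–07:00 overlaps/touches 06:15–07:15 → extend to 06:15–07:15.
08:30–10:45 is disjoint → start new block.
09:00–10:15 overlaps/touches 08:30–10:45 → extend to 08:30–10:45.
09:15–10:00 overlaps/touches 08:30–10:45 → extend to 08:30–10:45.
09:30–10:30 overlaps/touches 08:30–10:45 → extend to 08:30–10:45.
14:00–16:45 is disjoint → start new block.
14:15–16:00 overlaps/touches 14:00–16:45 → extend to 14:00–16:45.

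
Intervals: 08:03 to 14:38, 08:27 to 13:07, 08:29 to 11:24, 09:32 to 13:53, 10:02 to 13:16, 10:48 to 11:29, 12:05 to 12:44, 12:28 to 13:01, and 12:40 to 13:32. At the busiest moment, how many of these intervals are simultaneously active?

Sweep endpoints in order; track running count of active intervals.
Peak of 7 reached at 12:40.

7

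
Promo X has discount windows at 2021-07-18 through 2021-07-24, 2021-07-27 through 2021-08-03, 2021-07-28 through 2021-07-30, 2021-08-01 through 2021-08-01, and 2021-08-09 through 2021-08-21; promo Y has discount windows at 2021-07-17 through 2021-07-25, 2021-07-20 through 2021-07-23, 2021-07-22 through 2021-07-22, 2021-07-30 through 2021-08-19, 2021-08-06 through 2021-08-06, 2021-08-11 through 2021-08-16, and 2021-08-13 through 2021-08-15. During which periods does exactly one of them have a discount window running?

2021-07-17 through 2021-07-17, 2021-07-25 through 2021-07-25, 2021-07-27 through 2021-07-29, 2021-08-04 through 2021-08-08, 2021-08-20 through 2021-08-21

Merge the first list: 2021-07-18 through 2021-07-24, 2021-07-27 through 2021-08-03, 2021-08-09 through 2021-08-21.
Merge the second list: 2021-07-17 through 2021-07-25, 2021-07-30 through 2021-08-19.
A \ B = 2021-07-27 through 2021-07-29, 2021-08-20 through 2021-08-21.
B \ A = 2021-07-17 through 2021-07-17, 2021-07-25 through 2021-07-25, 2021-08-04 through 2021-08-08.
Union of the two gives the symmetric difference.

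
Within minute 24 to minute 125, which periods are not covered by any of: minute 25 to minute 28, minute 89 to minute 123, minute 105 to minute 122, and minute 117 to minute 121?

minute 24 to minute 25, minute 28 to minute 89, minute 123 to minute 125

The merged coverage is minute 25 to minute 28, minute 89 to minute 123.
Complement within minute 24 to minute 125: minute 24 to minute 25, minute 28 to minute 89, minute 123 to minute 125.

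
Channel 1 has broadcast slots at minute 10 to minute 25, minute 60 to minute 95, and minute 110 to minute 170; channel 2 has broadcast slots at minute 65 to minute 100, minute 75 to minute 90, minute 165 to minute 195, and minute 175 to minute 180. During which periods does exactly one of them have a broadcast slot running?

Second set merges to minute 65 to minute 100, minute 165 to minute 195.
A but not B: minute 10 to minute 25, minute 60 to minute 65, minute 110 to minute 165.
B but not A: minute 95 to minute 100, minute 170 to minute 195.
Combining gives A △ B.

minute 10 to minute 25, minute 60 to minute 65, minute 95 to minute 100, minute 110 to minute 165, minute 170 to minute 195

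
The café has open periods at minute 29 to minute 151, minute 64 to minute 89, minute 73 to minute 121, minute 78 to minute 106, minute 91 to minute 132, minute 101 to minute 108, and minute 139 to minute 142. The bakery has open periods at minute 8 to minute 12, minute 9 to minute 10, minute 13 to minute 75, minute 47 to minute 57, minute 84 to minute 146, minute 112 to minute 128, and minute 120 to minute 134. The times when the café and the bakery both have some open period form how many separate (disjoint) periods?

2

A, merged: minute 29 to minute 151.
B, merged: minute 8 to minute 12, minute 13 to minute 75, minute 84 to minute 146.
A ∩ B = minute 29 to minute 75, minute 84 to minute 146.
That is 2 disjoint pieces.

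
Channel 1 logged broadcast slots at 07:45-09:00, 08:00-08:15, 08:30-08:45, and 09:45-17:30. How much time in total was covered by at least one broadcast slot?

9 h

Merged: 07:45–09:00, 09:45–17:30.
Lengths: 1 h 15 min + 7 h 45 min = 9 h.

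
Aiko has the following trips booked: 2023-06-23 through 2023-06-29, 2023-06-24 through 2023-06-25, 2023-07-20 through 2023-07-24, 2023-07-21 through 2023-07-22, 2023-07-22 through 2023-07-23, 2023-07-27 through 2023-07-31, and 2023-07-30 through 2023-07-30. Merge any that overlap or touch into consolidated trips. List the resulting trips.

2023-06-23 through 2023-06-29, 2023-07-20 through 2023-07-24, 2023-07-27 through 2023-07-31

2023-06-24 through 2023-06-25 overlaps/touches 2023-06-23 through 2023-06-29 → extend to 2023-06-23 through 2023-06-29.
2023-07-20 through 2023-07-24 is disjoint → start new block.
2023-07-21 through 2023-07-22 overlaps/touches 2023-07-20 through 2023-07-24 → extend to 2023-07-20 through 2023-07-24.
2023-07-22 through 2023-07-23 overlaps/touches 2023-07-20 through 2023-07-24 → extend to 2023-07-20 through 2023-07-24.
2023-07-27 through 2023-07-31 is disjoint → start new block.
2023-07-30 through 2023-07-30 overlaps/touches 2023-07-27 through 2023-07-31 → extend to 2023-07-27 through 2023-07-31.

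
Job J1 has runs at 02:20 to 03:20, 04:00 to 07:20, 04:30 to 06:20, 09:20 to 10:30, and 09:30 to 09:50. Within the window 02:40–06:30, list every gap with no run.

03:20–04:00

After merging, the occupied span is 02:20–03:20, 04:00–07:20, 09:20–10:30.
Gaps within 02:40–06:30: 03:20–04:00.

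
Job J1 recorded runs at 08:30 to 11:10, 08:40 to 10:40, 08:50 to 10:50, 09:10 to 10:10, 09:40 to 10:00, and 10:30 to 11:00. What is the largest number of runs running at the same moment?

Walk the sorted start/end points keeping a running depth.
The depth first hits 5 at 09:40.

5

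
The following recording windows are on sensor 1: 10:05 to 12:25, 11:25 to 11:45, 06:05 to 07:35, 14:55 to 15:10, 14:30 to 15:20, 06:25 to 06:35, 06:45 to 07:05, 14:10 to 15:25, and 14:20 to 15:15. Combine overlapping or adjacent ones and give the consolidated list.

06:05–07:35, 10:05–12:25, 14:10–15:25

Sort by start: 06:05–07:35, 06:25–06:35, 06:45–07:05, 10:05–12:25, 11:25–11:45, 14:10–15:25, 14:20–15:15, 14:30–15:20, 14:55–15:10.
06:25–06:35 overlaps/touches 06:05–07:35 → extend to 06:05–07:35.
06:45–07:05 overlaps/touches 06:05–07:35 → extend to 06:05–07:35.
10:05–12:25 is disjoint → start new block.
11:25–11:45 overlaps/touches 10:05–12:25 → extend to 10:05–12:25.
14:10–15:25 is disjoint → start new block.
14:20–15:15 overlaps/touches 14:10–15:25 → extend to 14:10–15:25.
14:30–15:20 overlaps/touches 14:10–15:25 → extend to 14:10–15:25.
14:55–15:10 overlaps/touches 14:10–15:25 → extend to 14:10–15:25.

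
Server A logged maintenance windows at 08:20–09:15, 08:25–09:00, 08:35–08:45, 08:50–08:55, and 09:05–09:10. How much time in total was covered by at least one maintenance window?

55 min

Merged: 08:20–09:15.
Length: 55 min.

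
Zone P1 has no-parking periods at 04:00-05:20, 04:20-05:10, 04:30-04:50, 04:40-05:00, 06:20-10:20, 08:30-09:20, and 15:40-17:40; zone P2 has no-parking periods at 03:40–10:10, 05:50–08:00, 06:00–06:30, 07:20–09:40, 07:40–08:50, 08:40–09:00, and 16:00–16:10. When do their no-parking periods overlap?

04:00–05:20, 06:20–10:10, 16:00–16:10

First set merges to 04:00–05:20, 06:20–10:20, 15:40–17:40.
Second set merges to 03:40–10:10, 16:00–16:10.
04:00–05:20 ∩ B → 04:00–05:20.
06:20–10:20 ∩ B → 06:20–10:10.
15:40–17:40 ∩ B → 16:00–16:10.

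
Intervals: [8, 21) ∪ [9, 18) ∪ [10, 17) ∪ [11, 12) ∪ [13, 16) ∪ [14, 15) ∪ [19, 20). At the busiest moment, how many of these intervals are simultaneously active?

5

Sweep endpoints in order; track running count of active intervals.
Peak of 5 reached at 14.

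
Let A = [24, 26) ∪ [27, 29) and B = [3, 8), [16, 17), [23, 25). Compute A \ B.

[25, 26) ∪ [27, 29)

[24, 26) minus B → [25, 26).
[27, 29): no B overlap → unchanged.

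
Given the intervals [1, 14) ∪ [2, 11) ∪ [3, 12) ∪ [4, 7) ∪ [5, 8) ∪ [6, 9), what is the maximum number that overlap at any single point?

6

Walk the sorted start/end points keeping a running depth.
The depth first hits 6 at 6.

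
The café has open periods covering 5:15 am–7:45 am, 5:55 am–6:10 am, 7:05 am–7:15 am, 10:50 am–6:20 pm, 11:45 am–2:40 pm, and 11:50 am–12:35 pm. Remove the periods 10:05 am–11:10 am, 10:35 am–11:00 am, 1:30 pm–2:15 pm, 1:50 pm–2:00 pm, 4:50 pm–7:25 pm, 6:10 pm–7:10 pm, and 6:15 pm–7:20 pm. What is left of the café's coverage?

5:15 am-7:45 am, 11:10 am-1:30 pm, 2:15 pm-4:50 pm

A, merged: 5:15 am-7:45 am, 10:50 am-6:20 pm.
B, merged: 10:05 am-11:10 am, 1:30 pm-2:15 pm, 4:50 pm-7:25 pm.
5:15 am-7:45 am: no B overlap → unchanged.
10:50 am-6:20 pm minus B → 11:10 am-1:30 pm, 2:15 pm-4:50 pm.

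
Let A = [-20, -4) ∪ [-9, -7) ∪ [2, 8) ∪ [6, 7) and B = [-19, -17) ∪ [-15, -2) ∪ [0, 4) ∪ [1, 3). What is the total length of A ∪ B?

First set merges to [-20, -4), [2, 8).
Second set merges to [-19, -17), [-15, -2), [0, 4).
A ∪ B = [-20, -2), [0, 8).
Total: 18 + 8 = 26.

26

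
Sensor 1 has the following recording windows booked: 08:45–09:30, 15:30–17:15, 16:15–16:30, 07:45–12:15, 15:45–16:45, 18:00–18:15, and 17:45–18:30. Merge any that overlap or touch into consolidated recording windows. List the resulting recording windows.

07:45-12:15, 15:30-17:15, 17:45-18:30

Sort by start: 07:45-12:15, 08:45-09:30, 15:30-17:15, 15:45-16:45, 16:15-16:30, 17:45-18:30, 18:00-18:15.
08:45-09:30 overlaps/touches 07:45-12:15 → extend to 07:45-12:15.
15:30-17:15 is disjoint → start new block.
15:45-16:45 overlaps/touches 15:30-17:15 → extend to 15:30-17:15.
16:15-16:30 overlaps/touches 15:30-17:15 → extend to 15:30-17:15.
17:45-18:30 is disjoint → start new block.
18:00-18:15 overlaps/touches 17:45-18:30 → extend to 17:45-18:30.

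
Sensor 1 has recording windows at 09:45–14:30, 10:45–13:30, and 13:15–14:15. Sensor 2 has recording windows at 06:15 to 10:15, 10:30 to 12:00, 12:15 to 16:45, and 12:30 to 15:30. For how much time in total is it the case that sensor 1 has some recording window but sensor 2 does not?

A, merged: 09:45–14:30.
B, merged: 06:15–10:15, 10:30–12:00, 12:15–16:45.
A \ B = 10:15–10:30, 12:00–12:15.
Total: 15 min + 15 min = 30 min.

30 min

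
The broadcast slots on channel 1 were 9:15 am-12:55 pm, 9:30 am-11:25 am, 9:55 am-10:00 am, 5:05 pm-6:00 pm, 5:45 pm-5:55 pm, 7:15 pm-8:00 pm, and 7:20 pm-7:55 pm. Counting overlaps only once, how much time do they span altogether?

5 h 20 min

Merged: 9:15 am–12:55 pm, 5:05 pm–6:00 pm, 7:15 pm–8:00 pm.
Lengths: 3 h 40 min + 55 min + 45 min = 5 h 20 min.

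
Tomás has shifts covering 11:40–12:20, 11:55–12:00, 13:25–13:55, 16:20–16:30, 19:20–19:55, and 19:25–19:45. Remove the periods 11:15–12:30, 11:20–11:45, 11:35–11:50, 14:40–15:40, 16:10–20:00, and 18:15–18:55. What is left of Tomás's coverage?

13:25–13:55

A, merged: 11:40–12:20, 13:25–13:55, 16:20–16:30, 19:20–19:55.
B, merged: 11:15–12:30, 14:40–15:40, 16:10–20:00.
11:40–12:20: fully covered by B → removed.
13:25–13:55: no B overlap → unchanged.
16:20–16:30: fully covered by B → removed.
19:20–19:55: fully covered by B → removed.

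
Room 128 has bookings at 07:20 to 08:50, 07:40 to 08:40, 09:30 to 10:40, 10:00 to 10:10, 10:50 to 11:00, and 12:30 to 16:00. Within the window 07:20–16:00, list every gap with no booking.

After merging, the occupied span is 07:20-08:50, 09:30-10:40, 10:50-11:00, 12:30-16:00.
Uncovered inside 07:20-16:00: 08:50-09:30, 10:40-10:50, 11:00-12:30.

08:50-09:30, 10:40-10:50, 11:00-12:30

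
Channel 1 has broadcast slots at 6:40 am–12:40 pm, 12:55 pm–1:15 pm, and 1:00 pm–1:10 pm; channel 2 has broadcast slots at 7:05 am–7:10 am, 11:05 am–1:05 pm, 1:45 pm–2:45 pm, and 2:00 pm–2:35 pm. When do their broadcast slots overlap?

7:05 am–7:10 am, 11:05 am–12:40 pm, 12:55 pm–1:05 pm

Merge the first list: 6:40 am–12:40 pm, 12:55 pm–1:15 pm.
Merge the second list: 7:05 am–7:10 am, 11:05 am–1:05 pm, 1:45 pm–2:45 pm.
6:40 am–12:40 pm meets the second set on 7:05 am–7:10 am, 11:05 am–12:40 pm.
12:55 pm–1:15 pm meets the second set on 12:55 pm–1:05 pm.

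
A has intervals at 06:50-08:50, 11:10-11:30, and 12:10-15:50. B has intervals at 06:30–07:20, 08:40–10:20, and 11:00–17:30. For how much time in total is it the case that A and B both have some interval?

4 h 40 min

A ∩ B = 06:50-07:20, 08:40-08:50, 11:10-11:30, 12:10-15:50.
Total: 30 min + 10 min + 20 min + 3 h 40 min = 4 h 40 min.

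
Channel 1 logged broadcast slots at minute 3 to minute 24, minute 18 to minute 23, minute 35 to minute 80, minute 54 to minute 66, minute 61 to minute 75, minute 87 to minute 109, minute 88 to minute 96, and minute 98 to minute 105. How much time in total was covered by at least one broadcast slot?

Merged: minute 3 to minute 24, minute 35 to minute 80, minute 87 to minute 109.
Lengths: 21 minutes + 45 minutes + 22 minutes = 88 minutes.

88 minutes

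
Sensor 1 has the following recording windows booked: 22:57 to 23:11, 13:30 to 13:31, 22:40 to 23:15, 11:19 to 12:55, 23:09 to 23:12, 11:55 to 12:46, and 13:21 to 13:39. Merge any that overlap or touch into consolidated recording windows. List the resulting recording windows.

11:19–12:55, 13:21–13:39, 22:40–23:15

Sort by start: 11:19–12:55, 11:55–12:46, 13:21–13:39, 13:30–13:31, 22:40–23:15, 22:57–23:11, 23:09–23:12.
11:55–12:46 overlaps/touches 11:19–12:55 → extend to 11:19–12:55.
13:21–13:39 is disjoint → start new block.
13:30–13:31 overlaps/touches 13:21–13:39 → extend to 13:21–13:39.
22:40–23:15 is disjoint → start new block.
22:57–23:11 overlaps/touches 22:40–23:15 → extend to 22:40–23:15.
23:09–23:12 overlaps/touches 22:40–23:15 → extend to 22:40–23:15.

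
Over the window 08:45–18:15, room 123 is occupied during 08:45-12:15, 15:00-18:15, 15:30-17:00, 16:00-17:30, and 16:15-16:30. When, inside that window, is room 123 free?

12:15–15:00

Covered (merged): 08:45–12:15, 15:00–18:15.
Uncovered inside 08:45–18:15: 12:15–15:00.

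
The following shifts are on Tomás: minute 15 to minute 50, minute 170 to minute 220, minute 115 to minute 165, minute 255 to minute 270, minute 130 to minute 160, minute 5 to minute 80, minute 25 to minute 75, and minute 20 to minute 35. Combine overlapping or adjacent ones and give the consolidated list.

Sort by start: minute 5 to minute 80, minute 15 to minute 50, minute 20 to minute 35, minute 25 to minute 75, minute 115 to minute 165, minute 130 to minute 160, minute 170 to minute 220, minute 255 to minute 270.
minute 15 to minute 50 overlaps/touches minute 5 to minute 80 → extend to minute 5 to minute 80.
minute 20 to minute 35 overlaps/touches minute 5 to minute 80 → extend to minute 5 to minute 80.
minute 25 to minute 75 overlaps/touches minute 5 to minute 80 → extend to minute 5 to minute 80.
minute 115 to minute 165 is disjoint → start new block.
minute 130 to minute 160 overlaps/touches minute 115 to minute 165 → extend to minute 115 to minute 165.
minute 170 to minute 220 is disjoint → start new block.
minute 255 to minute 270 is disjoint → start new block.

minute 5 to minute 80, minute 115 to minute 165, minute 170 to minute 220, minute 255 to minute 270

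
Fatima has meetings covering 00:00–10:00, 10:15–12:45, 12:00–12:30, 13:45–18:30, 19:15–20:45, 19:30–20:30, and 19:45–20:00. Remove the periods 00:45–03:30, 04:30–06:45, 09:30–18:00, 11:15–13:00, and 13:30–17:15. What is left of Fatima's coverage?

00:00–00:45, 03:30–04:30, 06:45–09:30, 18:00–18:30, 19:15–20:45

Merge the first list: 00:00–10:00, 10:15–12:45, 13:45–18:30, 19:15–20:45.
Merge the second list: 00:45–03:30, 04:30–06:45, 09:30–18:00.
00:00–10:00 with B removed leaves 00:00–00:45, 03:30–04:30, 06:45–09:30.
10:15–12:45 lies entirely inside B → drops out.
13:45–18:30 with B removed leaves 18:00–18:30.
19:15–20:45 is untouched.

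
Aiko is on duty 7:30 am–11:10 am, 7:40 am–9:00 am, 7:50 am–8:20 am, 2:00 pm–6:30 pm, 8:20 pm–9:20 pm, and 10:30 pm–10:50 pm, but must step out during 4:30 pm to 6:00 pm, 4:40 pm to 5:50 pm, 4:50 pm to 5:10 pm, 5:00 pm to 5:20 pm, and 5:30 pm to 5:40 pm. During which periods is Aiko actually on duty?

A, merged: 7:30 am–11:10 am, 2:00 pm–6:30 pm, 8:20 pm–9:20 pm, 10:30 pm–10:50 pm.
B, merged: 4:30 pm–6:00 pm.
7:30 am–11:10 am is untouched.
2:00 pm–6:30 pm with B removed leaves 2:00 pm–4:30 pm, 6:00 pm–6:30 pm.
8:20 pm–9:20 pm is untouched.
10:30 pm–10:50 pm is untouched.

7:30 am–11:10 am, 2:00 pm–4:30 pm, 6:00 pm–6:30 pm, 8:20 pm–9:20 pm, 10:30 pm–10:50 pm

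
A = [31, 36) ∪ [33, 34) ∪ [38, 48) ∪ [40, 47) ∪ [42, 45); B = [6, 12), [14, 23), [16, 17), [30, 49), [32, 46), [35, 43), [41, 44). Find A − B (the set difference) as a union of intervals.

First set merges to [31, 36), [38, 48).
Second set merges to [6, 12), [14, 23), [30, 49).
[31, 36) lies entirely inside B → drops out.
[38, 48) lies entirely inside B → drops out.

none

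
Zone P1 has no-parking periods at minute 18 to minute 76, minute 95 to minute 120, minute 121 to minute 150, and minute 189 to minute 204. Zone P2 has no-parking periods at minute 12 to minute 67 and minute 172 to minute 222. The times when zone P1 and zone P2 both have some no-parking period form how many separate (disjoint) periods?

2

A ∩ B = minute 18 to minute 67, minute 189 to minute 204.
That is 2 disjoint pieces.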